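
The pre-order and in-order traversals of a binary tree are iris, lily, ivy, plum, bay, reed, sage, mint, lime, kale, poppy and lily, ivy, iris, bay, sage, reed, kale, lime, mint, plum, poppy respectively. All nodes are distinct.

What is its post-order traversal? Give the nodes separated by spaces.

ivy lily sage kale lime mint reed bay poppy plum iris

The first element of pre-order is the root; it splits in-order into left and right subtrees.
Root iris: left subtree has 2 nodes {lily, ivy}, right has 8 {bay, sage, reed, kale, lime, mint, plum, poppy}.
  Root lily: left subtree has 0 nodes { }, right has 1 {ivy}.
  Root plum: left subtree has 6 nodes {bay, sage, reed, kale, lime, mint}, right has 1 {poppy}.
    Root bay: left subtree has 0 nodes { }, right has 5 {sage, reed, kale, lime, mint}.
      Root reed: left subtree has 1 node {sage}, right has 3 {kale, lime, mint}.
        Root mint: left subtree has 2 nodes {kale, lime}, right has 0 { }.
          Root lime: left subtree has 1 node {kale}, right has 0 { }.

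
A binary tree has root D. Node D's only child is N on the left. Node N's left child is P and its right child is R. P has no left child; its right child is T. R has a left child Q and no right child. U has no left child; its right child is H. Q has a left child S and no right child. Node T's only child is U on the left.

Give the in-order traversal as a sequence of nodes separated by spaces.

In-order visits the left subtree, then the node, then the right subtree.
At D: go left to N.
  At N: go left to P.
    At P: no left child.
    Visit P.
    At P: go right to T.
      At T: go left to U.
        At U: no left child.
        Visit U.
        At U: go right to H.
          H is a leaf — visit H.
      Visit T.
      At T: no right child.
  Visit N.
  At N: go right to R.
    At R: go left to Q.
      At Q: go left to S.
        S is a leaf — visit S.
      Visit Q.
      At Q: no right child.
    Visit R.
    At R: no right child.
Visit D.
At D: no right child.

P U H T N S Q R D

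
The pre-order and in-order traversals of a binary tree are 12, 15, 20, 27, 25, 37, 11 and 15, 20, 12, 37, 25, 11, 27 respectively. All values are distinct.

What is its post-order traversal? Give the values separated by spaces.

The first element of pre-order is the root; it splits in-order into left and right subtrees.
Root 12: left subtree has 2 nodes {15, 20}, right has 4 {37, 25, 11, 27}.
  Root 15: left subtree has 0 nodes { }, right has 1 {20}.
  Root 27: left subtree has 3 nodes {37, 25, 11}, right has 0 { }.
    Root 25: left subtree has 1 node {37}, right has 1 {11}.

20 15 37 11 25 27 12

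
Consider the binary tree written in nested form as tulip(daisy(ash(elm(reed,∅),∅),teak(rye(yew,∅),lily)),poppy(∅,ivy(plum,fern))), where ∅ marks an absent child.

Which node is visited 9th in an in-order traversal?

In-order visits the left subtree, then the node, then the right subtree.
At tulip: go left to daisy.
  At daisy: go left to ash.
    At ash: go left to elm.
      At elm: go left to reed.
        reed is a leaf — visit reed.
      Visit elm.
      At elm: no right child.
    Visit ash.
    At ash: no right child.
  Visit daisy.
  At daisy: go right to teak.
    At teak: go left to rye.
      At rye: go left to yew.
        yew is a leaf — visit yew.
      Visit rye.
      At rye: no right child.
    Visit teak.
    At teak: go right to lily.
      lily is a leaf — visit lily.
Visit tulip.
At tulip: go right to poppy.
  At poppy: no left child.
  Visit poppy.
  At poppy: go right to ivy.
    At ivy: go left to plum.
      plum is a leaf — visit plum.
    Visit ivy.
    At ivy: go right to fern.
      fern is a leaf — visit fern.
Full in-order sequence: reed, elm, ash, daisy, yew, rye, teak, lily, tulip, poppy, plum, ivy, fern.

tulip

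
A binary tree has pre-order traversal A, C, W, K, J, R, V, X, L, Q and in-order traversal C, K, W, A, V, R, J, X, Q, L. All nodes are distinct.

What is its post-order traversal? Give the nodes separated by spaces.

The first element of pre-order is the root; it splits in-order into left and right subtrees.
Root A: left subtree has 3 nodes {C, K, W}, right has 6 {V, R, J, X, Q, L}.
  Root C: left subtree has 0 nodes { }, right has 2 {K, W}.
    Root W: left subtree has 1 node {K}, right has 0 { }.
  Root J: left subtree has 2 nodes {V, R}, right has 3 {X, Q, L}.
    Root R: left subtree has 1 node {V}, right has 0 { }.
    Root X: left subtree has 0 nodes { }, right has 2 {Q, L}.
      Root L: left subtree has 1 node {Q}, right has 0 { }.

K W C V R Q L X J A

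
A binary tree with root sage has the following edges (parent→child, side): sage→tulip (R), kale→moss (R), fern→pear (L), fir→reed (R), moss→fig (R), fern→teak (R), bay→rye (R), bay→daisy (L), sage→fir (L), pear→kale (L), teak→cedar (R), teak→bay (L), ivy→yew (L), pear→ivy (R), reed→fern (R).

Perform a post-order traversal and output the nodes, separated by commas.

fig, moss, kale, yew, ivy, pear, daisy, rye, bay, cedar, teak, fern, reed, fir, tulip, sage

Post-order visits the left subtree, then the right subtree, then the node.
At sage: go left to fir.
  At fir: no left child.
  At fir: go right to reed.
    At reed: no left child.
    At reed: go right to fern.
      At fern: go left to pear.
        At pear: go left to kale.
          At kale: no left child.
          At kale: go right to moss.
            At moss: no left child.
            At moss: go right to fig.
              fig is a leaf — visit fig.
            Visit moss.
          Visit kale.
        At pear: go right to ivy.
          At ivy: go left to yew.
            yew is a leaf — visit yew.
          At ivy: no right child.
          Visit ivy.
        Visit pear.
      At fern: go right to teak.
        At teak: go left to bay.
          At bay: go left to daisy.
            daisy is a leaf — visit daisy.
          At bay: go right to rye.
            rye is a leaf — visit rye.
          Visit bay.
        At teak: go right to cedar.
          cedar is a leaf — visit cedar.
        Visit teak.
      Visit fern.
    Visit reed.
  Visit fir.
At sage: go right to tulip.
  tulip is a leaf — visit tulip.
Visit sage.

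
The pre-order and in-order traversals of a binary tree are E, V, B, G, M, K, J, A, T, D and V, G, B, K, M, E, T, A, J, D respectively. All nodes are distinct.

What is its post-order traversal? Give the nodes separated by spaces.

The first element of pre-order is the root; it splits in-order into left and right subtrees.
Root E: left subtree has 5 nodes {V, G, B, K, M}, right has 4 {T, A, J, D}.
  Root V: left subtree has 0 nodes { }, right has 4 {G, B, K, M}.
    Root B: left subtree has 1 node {G}, right has 2 {K, M}.
      Root M: left subtree has 1 node {K}, right has 0 { }.
  Root J: left subtree has 2 nodes {T, A}, right has 1 {D}.
    Root A: left subtree has 1 node {T}, right has 0 { }.

G K M B V T A D J E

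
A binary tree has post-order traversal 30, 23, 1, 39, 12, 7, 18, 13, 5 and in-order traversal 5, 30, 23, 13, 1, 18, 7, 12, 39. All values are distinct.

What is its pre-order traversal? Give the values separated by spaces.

The last element of post-order is the root; it splits in-order into left and right subtrees.
Root 5: left subtree has 0 nodes { }, right has 8 {30, 23, 13, 1, 18, 7, 12, 39}.
  Root 13: left subtree has 2 nodes {30, 23}, right has 5 {1, 18, 7, 12, 39}.
    Root 23: left subtree has 1 node {30}, right has 0 { }.
    Root 18: left subtree has 1 node {1}, right has 3 {7, 12, 39}.
      Root 7: left subtree has 0 nodes { }, right has 2 {12, 39}.
        Root 12: left subtree has 0 nodes { }, right has 1 {39}.

5 13 23 30 18 1 7 12 39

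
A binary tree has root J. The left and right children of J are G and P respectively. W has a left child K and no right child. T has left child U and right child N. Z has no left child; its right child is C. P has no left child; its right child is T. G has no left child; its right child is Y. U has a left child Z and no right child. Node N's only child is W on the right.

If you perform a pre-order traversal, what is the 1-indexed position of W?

Pre-order visits the node, then its left subtree, then its right subtree.
Visit J.
At J: go left to G.
  Visit G.
  At G: no left child.
  At G: go right to Y.
    Y is a leaf — visit Y.
At J: go right to P.
  Visit P.
  At P: no left child.
  At P: go right to T.
    Visit T.
    At T: go left to U.
      Visit U.
      At U: go left to Z.
        Visit Z.
        At Z: no left child.
        At Z: go right to C.
          C is a leaf — visit C.
      At U: no right child.
    At T: go right to N.
      Visit N.
      At N: no left child.
      At N: go right to W.
        Visit W.
        At W: go left to K.
          K is a leaf — visit K.
        At W: no right child.
Full pre-order sequence: J, G, Y, P, T, U, Z, C, N, W, K.

10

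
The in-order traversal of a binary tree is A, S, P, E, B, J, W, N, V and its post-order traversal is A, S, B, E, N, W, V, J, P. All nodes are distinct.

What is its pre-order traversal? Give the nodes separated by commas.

P, S, A, J, E, B, V, W, N

The last element of post-order is the root; it splits in-order into left and right subtrees.
Root P: left subtree has 2 nodes {A, S}, right has 6 {E, B, J, W, N, V}.
  Root S: left subtree has 1 node {A}, right has 0 { }.
  Root J: left subtree has 2 nodes {E, B}, right has 3 {W, N, V}.
    Root E: left subtree has 0 nodes { }, right has 1 {B}.
    Root V: left subtree has 2 nodes {W, N}, right has 0 { }.
      Root W: left subtree has 0 nodes { }, right has 1 {N}.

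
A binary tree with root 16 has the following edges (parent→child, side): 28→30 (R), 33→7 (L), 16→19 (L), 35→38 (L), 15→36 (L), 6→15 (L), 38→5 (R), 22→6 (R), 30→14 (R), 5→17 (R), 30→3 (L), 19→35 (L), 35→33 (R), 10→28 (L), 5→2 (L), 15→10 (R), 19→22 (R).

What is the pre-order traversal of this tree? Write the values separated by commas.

16, 19, 35, 38, 5, 2, 17, 33, 7, 22, 6, 15, 36, 10, 28, 30, 3, 14

Pre-order visits the node, then its left subtree, then its right subtree.
Visit 16.
At 16: go left to 19.
  Visit 19.
  At 19: go left to 35.
    Visit 35.
    At 35: go left to 38.
      Visit 38.
      At 38: no left child.
      At 38: go right to 5.
        Visit 5.
        At 5: go left to 2.
          2 is a leaf — visit 2.
        At 5: go right to 17.
          17 is a leaf — visit 17.
    At 35: go right to 33.
      Visit 33.
      At 33: go left to 7.
        7 is a leaf — visit 7.
      At 33: no right child.
  At 19: go right to 22.
    Visit 22.
    At 22: no left child.
    At 22: go right to 6.
      Visit 6.
      At 6: go left to 15.
        Visit 15.
        At 15: go left to 36.
          36 is a leaf — visit 36.
        At 15: go right to 10.
          Visit 10.
          At 10: go left to 28.
            Visit 28.
            At 28: no left child.
            At 28: go right to 30.
              Visit 30.
              At 30: go left to 3.
                3 is a leaf — visit 3.
              At 30: go right to 14.
                14 is a leaf — visit 14.
          At 10: no right child.
      At 6: no right child.
At 16: no right child.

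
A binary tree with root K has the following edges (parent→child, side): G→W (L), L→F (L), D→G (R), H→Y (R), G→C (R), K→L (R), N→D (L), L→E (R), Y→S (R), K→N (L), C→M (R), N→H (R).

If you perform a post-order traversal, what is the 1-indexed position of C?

3

Post-order visits the left subtree, then the right subtree, then the node.
At K: go left to N.
  At N: go left to D.
    At D: no left child.
    At D: go right to G.
      At G: go left to W.
        W is a leaf — visit W.
      At G: go right to C.
        At C: no left child.
        At C: go right to M.
          M is a leaf — visit M.
        Visit C.
      Visit G.
    Visit D.
  At N: go right to H.
    At H: no left child.
    At H: go right to Y.
      At Y: no left child.
      At Y: go right to S.
        S is a leaf — visit S.
      Visit Y.
    Visit H.
  Visit N.
At K: go right to L.
  At L: go left to F.
    F is a leaf — visit F.
  At L: go right to E.
    E is a leaf — visit E.
  Visit L.
Visit K.
Full post-order sequence: W, M, C, G, D, S, Y, H, N, F, E, L, K.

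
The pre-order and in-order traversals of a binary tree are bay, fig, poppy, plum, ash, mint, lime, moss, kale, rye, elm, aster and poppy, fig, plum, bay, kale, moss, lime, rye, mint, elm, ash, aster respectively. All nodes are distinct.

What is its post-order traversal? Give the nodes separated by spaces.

The first element of pre-order is the root; it splits in-order into left and right subtrees.
Root bay: left subtree has 3 nodes {poppy, fig, plum}, right has 8 {kale, moss, lime, rye, mint, elm, ash, aster}.
  Root fig: left subtree has 1 node {poppy}, right has 1 {plum}.
  Root ash: left subtree has 6 nodes {kale, moss, lime, rye, mint, elm}, right has 1 {aster}.
    Root mint: left subtree has 4 nodes {kale, moss, lime, rye}, right has 1 {elm}.
      Root lime: left subtree has 2 nodes {kale, moss}, right has 1 {rye}.
        Root moss: left subtree has 1 node {kale}, right has 0 { }.

poppy plum fig kale moss rye lime elm mint aster ash bay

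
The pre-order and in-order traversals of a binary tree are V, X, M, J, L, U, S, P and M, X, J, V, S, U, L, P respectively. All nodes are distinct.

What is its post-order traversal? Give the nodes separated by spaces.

M J X S U P L V

The first element of pre-order is the root; it splits in-order into left and right subtrees.
Root V: left subtree has 3 nodes {M, X, J}, right has 4 {S, U, L, P}.
  Root X: left subtree has 1 node {M}, right has 1 {J}.
  Root L: left subtree has 2 nodes {S, U}, right has 1 {P}.
    Root U: left subtree has 1 node {S}, right has 0 { }.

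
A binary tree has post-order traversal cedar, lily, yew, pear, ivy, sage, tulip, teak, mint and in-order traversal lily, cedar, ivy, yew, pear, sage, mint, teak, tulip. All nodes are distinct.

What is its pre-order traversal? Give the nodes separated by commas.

mint, sage, ivy, lily, cedar, pear, yew, teak, tulip

The last element of post-order is the root; it splits in-order into left and right subtrees.
Root mint: left subtree has 6 nodes {lily, cedar, ivy, yew, pear, sage}, right has 2 {teak, tulip}.
  Root sage: left subtree has 5 nodes {lily, cedar, ivy, yew, pear}, right has 0 { }.
    Root ivy: left subtree has 2 nodes {lily, cedar}, right has 2 {yew, pear}.
      Root lily: left subtree has 0 nodes { }, right has 1 {cedar}.
      Root pear: left subtree has 1 node {yew}, right has 0 { }.
  Root teak: left subtree has 0 nodes { }, right has 1 {tulip}.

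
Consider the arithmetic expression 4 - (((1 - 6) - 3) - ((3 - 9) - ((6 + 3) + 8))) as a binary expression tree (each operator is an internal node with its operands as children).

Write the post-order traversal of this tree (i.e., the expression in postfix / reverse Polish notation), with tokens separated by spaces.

4 1 6 - 3 - 3 9 - 6 3 + 8 + - - -

Post-order on an expression tree gives postfix notation: for each operator, emit left operand, right operand, then the operator.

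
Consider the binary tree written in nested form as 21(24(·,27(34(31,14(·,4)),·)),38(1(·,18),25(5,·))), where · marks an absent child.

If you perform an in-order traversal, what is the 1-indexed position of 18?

In-order visits the left subtree, then the node, then the right subtree.
At 21: go left to 24.
  At 24: no left child.
  Visit 24.
  At 24: go right to 27.
    At 27: go left to 34.
      At 34: go left to 31.
        31 is a leaf — visit 31.
      Visit 34.
      At 34: go right to 14.
        At 14: no left child.
        Visit 14.
        At 14: go right to 4.
          4 is a leaf — visit 4.
    Visit 27.
    At 27: no right child.
Visit 21.
At 21: go right to 38.
  At 38: go left to 1.
    At 1: no left child.
    Visit 1.
    At 1: go right to 18.
      18 is a leaf — visit 18.
  Visit 38.
  At 38: go right to 25.
    At 25: go left to 5.
      5 is a leaf — visit 5.
    Visit 25.
    At 25: no right child.
Full in-order sequence: 24, 31, 34, 14, 4, 27, 21, 1, 18, 38, 5, 25.

9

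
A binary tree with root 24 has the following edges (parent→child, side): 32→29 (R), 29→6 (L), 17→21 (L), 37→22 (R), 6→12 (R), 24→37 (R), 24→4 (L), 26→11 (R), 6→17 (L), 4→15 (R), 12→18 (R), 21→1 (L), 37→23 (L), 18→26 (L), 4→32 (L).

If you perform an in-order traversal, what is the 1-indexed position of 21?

In-order visits the left subtree, then the node, then the right subtree.
At 24: go left to 4.
  At 4: go left to 32.
    At 32: no left child.
    Visit 32.
    At 32: go right to 29.
      At 29: go left to 6.
        At 6: go left to 17.
          At 17: go left to 21.
            At 21: go left to 1.
              1 is a leaf — visit 1.
            Visit 21.
            At 21: no right child.
          Visit 17.
          At 17: no right child.
        Visit 6.
        At 6: go right to 12.
          At 12: no left child.
          Visit 12.
          At 12: go right to 18.
            At 18: go left to 26.
              At 26: no left child.
              Visit 26.
              At 26: go right to 11.
                11 is a leaf — visit 11.
            Visit 18.
            At 18: no right child.
      Visit 29.
      At 29: no right child.
  Visit 4.
  At 4: go right to 15.
    15 is a leaf — visit 15.
Visit 24.
At 24: go right to 37.
  At 37: go left to 23.
    23 is a leaf — visit 23.
  Visit 37.
  At 37: go right to 22.
    22 is a leaf — visit 22.
Full in-order sequence: 32, 1, 21, 17, 6, 12, 26, 11, 18, 29, 4, 15, 24, 23, 37, 22.

3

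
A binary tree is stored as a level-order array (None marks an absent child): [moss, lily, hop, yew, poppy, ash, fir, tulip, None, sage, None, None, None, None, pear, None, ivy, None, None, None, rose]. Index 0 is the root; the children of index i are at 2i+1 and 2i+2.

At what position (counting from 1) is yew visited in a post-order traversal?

3

Post-order visits the left subtree, then the right subtree, then the node.
At moss: go left to lily.
  At lily: go left to yew.
    At yew: go left to tulip.
      At tulip: no left child.
      At tulip: go right to ivy.
        ivy is a leaf — visit ivy.
      Visit tulip.
    At yew: no right child.
    Visit yew.
  At lily: go right to poppy.
    At poppy: go left to sage.
      At sage: no left child.
      At sage: go right to rose.
        rose is a leaf — visit rose.
      Visit sage.
    At poppy: no right child.
    Visit poppy.
  Visit lily.
At moss: go right to hop.
  At hop: go left to ash.
    ash is a leaf — visit ash.
  At hop: go right to fir.
    At fir: no left child.
    At fir: go right to pear.
      pear is a leaf — visit pear.
    Visit fir.
  Visit hop.
Visit moss.
Full post-order sequence: ivy, tulip, yew, rose, sage, poppy, lily, ash, pear, fir, hop, moss.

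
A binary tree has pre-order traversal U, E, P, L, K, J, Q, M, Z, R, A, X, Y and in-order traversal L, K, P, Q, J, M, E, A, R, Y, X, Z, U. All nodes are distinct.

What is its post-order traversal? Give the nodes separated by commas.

The first element of pre-order is the root; it splits in-order into left and right subtrees.
Root U: left subtree has 12 nodes {L, K, P, Q, J, M, E, A, R, Y, X, Z}, right has 0 { }.
  Root E: left subtree has 6 nodes {L, K, P, Q, J, M}, right has 5 {A, R, Y, X, Z}.
    Root P: left subtree has 2 nodes {L, K}, right has 3 {Q, J, M}.
      Root L: left subtree has 0 nodes { }, right has 1 {K}.
      Root J: left subtree has 1 node {Q}, right has 1 {M}.
    Root Z: left subtree has 4 nodes {A, R, Y, X}, right has 0 { }.
      Root R: left subtree has 1 node {A}, right has 2 {Y, X}.
        Root X: left subtree has 1 node {Y}, right has 0 { }.

K, L, Q, M, J, P, A, Y, X, R, Z, E, U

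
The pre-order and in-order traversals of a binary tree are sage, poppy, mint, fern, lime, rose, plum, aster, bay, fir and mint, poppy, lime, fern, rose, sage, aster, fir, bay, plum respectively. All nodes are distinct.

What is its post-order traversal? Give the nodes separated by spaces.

mint lime rose fern poppy fir bay aster plum sage

The first element of pre-order is the root; it splits in-order into left and right subtrees.
Root sage: left subtree has 5 nodes {mint, poppy, lime, fern, rose}, right has 4 {aster, fir, bay, plum}.
  Root poppy: left subtree has 1 node {mint}, right has 3 {lime, fern, rose}.
    Root fern: left subtree has 1 node {lime}, right has 1 {rose}.
  Root plum: left subtree has 3 nodes {aster, fir, bay}, right has 0 { }.
    Root aster: left subtree has 0 nodes { }, right has 2 {fir, bay}.
      Root bay: left subtree has 1 node {fir}, right has 0 { }.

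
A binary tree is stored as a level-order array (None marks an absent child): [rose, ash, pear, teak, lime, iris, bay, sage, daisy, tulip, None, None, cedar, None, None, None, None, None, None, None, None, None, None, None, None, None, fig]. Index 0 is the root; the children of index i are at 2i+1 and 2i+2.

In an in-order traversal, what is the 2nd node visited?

In-order visits the left subtree, then the node, then the right subtree.
At rose: go left to ash.
  At ash: go left to teak.
    At teak: go left to sage.
      sage is a leaf — visit sage.
    Visit teak.
    At teak: go right to daisy.
      daisy is a leaf — visit daisy.
  Visit ash.
  At ash: go right to lime.
    At lime: go left to tulip.
      tulip is a leaf — visit tulip.
    Visit lime.
    At lime: no right child.
Visit rose.
At rose: go right to pear.
  At pear: go left to iris.
    At iris: no left child.
    Visit iris.
    At iris: go right to cedar.
      At cedar: no left child.
      Visit cedar.
      At cedar: go right to fig.
        fig is a leaf — visit fig.
  Visit pear.
  At pear: go right to bay.
    bay is a leaf — visit bay.
Full in-order sequence: sage, teak, daisy, ash, tulip, lime, rose, iris, cedar, fig, pear, bay.

teak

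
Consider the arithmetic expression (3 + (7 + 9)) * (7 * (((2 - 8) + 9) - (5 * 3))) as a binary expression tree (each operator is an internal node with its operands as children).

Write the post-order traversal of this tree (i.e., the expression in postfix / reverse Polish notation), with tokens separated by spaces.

3 7 9 + + 7 2 8 - 9 + 5 3 * - * *

Post-order on an expression tree gives postfix notation: for each operator, emit left operand, right operand, then the operator.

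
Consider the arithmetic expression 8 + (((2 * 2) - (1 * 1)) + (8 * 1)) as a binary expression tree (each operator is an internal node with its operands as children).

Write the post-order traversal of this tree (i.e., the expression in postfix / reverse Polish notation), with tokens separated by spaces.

8 2 2 * 1 1 * - 8 1 * + +

Post-order on an expression tree gives postfix notation: for each operator, emit left operand, right operand, then the operator.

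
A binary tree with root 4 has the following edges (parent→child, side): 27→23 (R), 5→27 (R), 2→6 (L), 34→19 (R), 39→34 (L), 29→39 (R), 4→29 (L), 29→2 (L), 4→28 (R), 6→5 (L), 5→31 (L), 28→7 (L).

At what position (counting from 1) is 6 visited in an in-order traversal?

5

In-order visits the left subtree, then the node, then the right subtree.
At 4: go left to 29.
  At 29: go left to 2.
    At 2: go left to 6.
      At 6: go left to 5.
        At 5: go left to 31.
          31 is a leaf — visit 31.
        Visit 5.
        At 5: go right to 27.
          At 27: no left child.
          Visit 27.
          At 27: go right to 23.
            23 is a leaf — visit 23.
      Visit 6.
      At 6: no right child.
    Visit 2.
    At 2: no right child.
  Visit 29.
  At 29: go right to 39.
    At 39: go left to 34.
      At 34: no left child.
      Visit 34.
      At 34: go right to 19.
        19 is a leaf — visit 19.
    Visit 39.
    At 39: no right child.
Visit 4.
At 4: go right to 28.
  At 28: go left to 7.
    7 is a leaf — visit 7.
  Visit 28.
  At 28: no right child.
Full in-order sequence: 31, 5, 27, 23, 6, 2, 29, 34, 19, 39, 4, 7, 28.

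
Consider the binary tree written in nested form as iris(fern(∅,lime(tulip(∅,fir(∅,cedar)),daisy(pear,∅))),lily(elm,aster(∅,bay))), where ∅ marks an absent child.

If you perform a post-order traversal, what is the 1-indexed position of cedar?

1

Post-order visits the left subtree, then the right subtree, then the node.
At iris: go left to fern.
  At fern: no left child.
  At fern: go right to lime.
    At lime: go left to tulip.
      At tulip: no left child.
      At tulip: go right to fir.
        At fir: no left child.
        At fir: go right to cedar.
          cedar is a leaf — visit cedar.
        Visit fir.
      Visit tulip.
    At lime: go right to daisy.
      At daisy: go left to pear.
        pear is a leaf — visit pear.
      At daisy: no right child.
      Visit daisy.
    Visit lime.
  Visit fern.
At iris: go right to lily.
  At lily: go left to elm.
    elm is a leaf — visit elm.
  At lily: go right to aster.
    At aster: no left child.
    At aster: go right to bay.
      bay is a leaf — visit bay.
    Visit aster.
  Visit lily.
Visit iris.
Full post-order sequence: cedar, fir, tulip, pear, daisy, lime, fern, elm, bay, aster, lily, iris.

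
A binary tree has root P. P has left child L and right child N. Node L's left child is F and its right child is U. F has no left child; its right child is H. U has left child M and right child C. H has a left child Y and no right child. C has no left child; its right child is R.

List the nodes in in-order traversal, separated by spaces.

F Y H L M U C R P N

In-order visits the left subtree, then the node, then the right subtree.
At P: go left to L.
  At L: go left to F.
    At F: no left child.
    Visit F.
    At F: go right to H.
      At H: go left to Y.
        Y is a leaf — visit Y.
      Visit H.
      At H: no right child.
  Visit L.
  At L: go right to U.
    At U: go left to M.
      M is a leaf — visit M.
    Visit U.
    At U: go right to C.
      At C: no left child.
      Visit C.
      At C: go right to R.
        R is a leaf — visit R.
Visit P.
At P: go right to N.
  N is a leaf — visit N.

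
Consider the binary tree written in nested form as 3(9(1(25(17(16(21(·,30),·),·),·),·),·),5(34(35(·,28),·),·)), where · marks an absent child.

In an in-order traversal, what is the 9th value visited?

35

In-order visits the left subtree, then the node, then the right subtree.
At 3: go left to 9.
  At 9: go left to 1.
    At 1: go left to 25.
      At 25: go left to 17.
        At 17: go left to 16.
          At 16: go left to 21.
            At 21: no left child.
            Visit 21.
            At 21: go right to 30.
              30 is a leaf — visit 30.
          Visit 16.
          At 16: no right child.
        Visit 17.
        At 17: no right child.
      Visit 25.
      At 25: no right child.
    Visit 1.
    At 1: no right child.
  Visit 9.
  At 9: no right child.
Visit 3.
At 3: go right to 5.
  At 5: go left to 34.
    At 34: go left to 35.
      At 35: no left child.
      Visit 35.
      At 35: go right to 28.
        28 is a leaf — visit 28.
    Visit 34.
    At 34: no right child.
  Visit 5.
  At 5: no right child.
Full in-order sequence: 21, 30, 16, 17, 25, 1, 9, 3, 35, 28, 34, 5.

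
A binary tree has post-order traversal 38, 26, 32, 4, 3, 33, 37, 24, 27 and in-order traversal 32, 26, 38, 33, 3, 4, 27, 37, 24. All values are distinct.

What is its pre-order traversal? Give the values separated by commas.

The last element of post-order is the root; it splits in-order into left and right subtrees.
Root 27: left subtree has 6 nodes {32, 26, 38, 33, 3, 4}, right has 2 {37, 24}.
  Root 33: left subtree has 3 nodes {32, 26, 38}, right has 2 {3, 4}.
    Root 32: left subtree has 0 nodes { }, right has 2 {26, 38}.
      Root 26: left subtree has 0 nodes { }, right has 1 {38}.
    Root 3: left subtree has 0 nodes { }, right has 1 {4}.
  Root 24: left subtree has 1 node {37}, right has 0 { }.

27, 33, 32, 26, 38, 3, 4, 24, 37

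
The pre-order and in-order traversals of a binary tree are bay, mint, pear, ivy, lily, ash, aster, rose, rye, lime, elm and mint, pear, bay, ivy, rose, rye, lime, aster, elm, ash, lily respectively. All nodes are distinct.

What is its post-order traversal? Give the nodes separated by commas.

The first element of pre-order is the root; it splits in-order into left and right subtrees.
Root bay: left subtree has 2 nodes {mint, pear}, right has 8 {ivy, rose, rye, lime, aster, elm, ash, lily}.
  Root mint: left subtree has 0 nodes { }, right has 1 {pear}.
  Root ivy: left subtree has 0 nodes { }, right has 7 {rose, rye, lime, aster, elm, ash, lily}.
    Root lily: left subtree has 6 nodes {rose, rye, lime, aster, elm, ash}, right has 0 { }.
      Root ash: left subtree has 5 nodes {rose, rye, lime, aster, elm}, right has 0 { }.
        Root aster: left subtree has 3 nodes {rose, rye, lime}, right has 1 {elm}.
          Root rose: left subtree has 0 nodes { }, right has 2 {rye, lime}.
            Root rye: left subtree has 0 nodes { }, right has 1 {lime}.

pear, mint, lime, rye, rose, elm, aster, ash, lily, ivy, bay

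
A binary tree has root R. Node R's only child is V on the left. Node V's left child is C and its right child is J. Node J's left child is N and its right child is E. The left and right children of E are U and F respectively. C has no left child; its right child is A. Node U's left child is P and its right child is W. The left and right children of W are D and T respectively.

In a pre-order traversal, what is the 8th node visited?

U

Pre-order visits the node, then its left subtree, then its right subtree.
Visit R.
At R: go left to V.
  Visit V.
  At V: go left to C.
    Visit C.
    At C: no left child.
    At C: go right to A.
      A is a leaf — visit A.
  At V: go right to J.
    Visit J.
    At J: go left to N.
      N is a leaf — visit N.
    At J: go right to E.
      Visit E.
      At E: go left to U.
        Visit U.
        At U: go left to P.
          P is a leaf — visit P.
        At U: go right to W.
          Visit W.
          At W: go left to D.
            D is a leaf — visit D.
          At W: go right to T.
            T is a leaf — visit T.
      At E: go right to F.
        F is a leaf — visit F.
At R: no right child.
Full pre-order sequence: R, V, C, A, J, N, E, U, P, W, D, T, F.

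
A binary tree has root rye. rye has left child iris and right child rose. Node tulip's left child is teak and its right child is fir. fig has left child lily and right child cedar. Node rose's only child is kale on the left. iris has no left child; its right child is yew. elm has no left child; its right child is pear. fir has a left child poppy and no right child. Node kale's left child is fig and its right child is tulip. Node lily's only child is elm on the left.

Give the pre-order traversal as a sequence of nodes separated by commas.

rye, iris, yew, rose, kale, fig, lily, elm, pear, cedar, tulip, teak, fir, poppy

Pre-order visits the node, then its left subtree, then its right subtree.
Visit rye.
At rye: go left to iris.
  Visit iris.
  At iris: no left child.
  At iris: go right to yew.
    yew is a leaf — visit yew.
At rye: go right to rose.
  Visit rose.
  At rose: go left to kale.
    Visit kale.
    At kale: go left to fig.
      Visit fig.
      At fig: go left to lily.
        Visit lily.
        At lily: go left to elm.
          Visit elm.
          At elm: no left child.
          At elm: go right to pear.
            pear is a leaf — visit pear.
        At lily: no right child.
      At fig: go right to cedar.
        cedar is a leaf — visit cedar.
    At kale: go right to tulip.
      Visit tulip.
      At tulip: go left to teak.
        teak is a leaf — visit teak.
      At tulip: go right to fir.
        Visit fir.
        At fir: go left to poppy.
          poppy is a leaf — visit poppy.
        At fir: no right child.
  At rose: no right child.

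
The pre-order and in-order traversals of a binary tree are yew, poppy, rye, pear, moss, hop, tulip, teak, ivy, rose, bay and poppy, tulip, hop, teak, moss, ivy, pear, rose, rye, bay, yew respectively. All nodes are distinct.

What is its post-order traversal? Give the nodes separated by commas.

The first element of pre-order is the root; it splits in-order into left and right subtrees.
Root yew: left subtree has 10 nodes {poppy, tulip, hop, teak, moss, ivy, pear, rose, rye, bay}, right has 0 { }.
  Root poppy: left subtree has 0 nodes { }, right has 9 {tulip, hop, teak, moss, ivy, pear, rose, rye, bay}.
    Root rye: left subtree has 7 nodes {tulip, hop, teak, moss, ivy, pear, rose}, right has 1 {bay}.
      Root pear: left subtree has 5 nodes {tulip, hop, teak, moss, ivy}, right has 1 {rose}.
        Root moss: left subtree has 3 nodes {tulip, hop, teak}, right has 1 {ivy}.
          Root hop: left subtree has 1 node {tulip}, right has 1 {teak}.

tulip, teak, hop, ivy, moss, rose, pear, bay, rye, poppy, yew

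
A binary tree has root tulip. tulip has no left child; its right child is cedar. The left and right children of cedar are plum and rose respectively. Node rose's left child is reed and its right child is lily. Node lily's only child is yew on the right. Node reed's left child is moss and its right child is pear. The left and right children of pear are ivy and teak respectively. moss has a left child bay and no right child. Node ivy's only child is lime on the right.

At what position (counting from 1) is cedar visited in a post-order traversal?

12

Post-order visits the left subtree, then the right subtree, then the node.
At tulip: no left child.
At tulip: go right to cedar.
  At cedar: go left to plum.
    plum is a leaf — visit plum.
  At cedar: go right to rose.
    At rose: go left to reed.
      At reed: go left to moss.
        At moss: go left to bay.
          bay is a leaf — visit bay.
        At moss: no right child.
        Visit moss.
      At reed: go right to pear.
        At pear: go left to ivy.
          At ivy: no left child.
          At ivy: go right to lime.
            lime is a leaf — visit lime.
          Visit ivy.
        At pear: go right to teak.
          teak is a leaf — visit teak.
        Visit pear.
      Visit reed.
    At rose: go right to lily.
      At lily: no left child.
      At lily: go right to yew.
        yew is a leaf — visit yew.
      Visit lily.
    Visit rose.
  Visit cedar.
Visit tulip.
Full post-order sequence: plum, bay, moss, lime, ivy, teak, pear, reed, yew, lily, rose, cedar, tulip.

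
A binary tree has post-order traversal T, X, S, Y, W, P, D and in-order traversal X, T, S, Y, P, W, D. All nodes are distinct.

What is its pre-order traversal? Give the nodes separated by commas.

The last element of post-order is the root; it splits in-order into left and right subtrees.
Root D: left subtree has 6 nodes {X, T, S, Y, P, W}, right has 0 { }.
  Root P: left subtree has 4 nodes {X, T, S, Y}, right has 1 {W}.
    Root Y: left subtree has 3 nodes {X, T, S}, right has 0 { }.
      Root S: left subtree has 2 nodes {X, T}, right has 0 { }.
        Root X: left subtree has 0 nodes { }, right has 1 {T}.

D, P, Y, S, X, T, W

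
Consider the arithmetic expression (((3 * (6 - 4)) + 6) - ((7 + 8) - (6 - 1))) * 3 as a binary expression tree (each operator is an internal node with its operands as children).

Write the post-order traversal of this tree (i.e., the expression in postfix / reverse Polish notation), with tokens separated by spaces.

Post-order on an expression tree gives postfix notation: for each operator, emit left operand, right operand, then the operator.

3 6 4 - * 6 + 7 8 + 6 1 - - - 3 *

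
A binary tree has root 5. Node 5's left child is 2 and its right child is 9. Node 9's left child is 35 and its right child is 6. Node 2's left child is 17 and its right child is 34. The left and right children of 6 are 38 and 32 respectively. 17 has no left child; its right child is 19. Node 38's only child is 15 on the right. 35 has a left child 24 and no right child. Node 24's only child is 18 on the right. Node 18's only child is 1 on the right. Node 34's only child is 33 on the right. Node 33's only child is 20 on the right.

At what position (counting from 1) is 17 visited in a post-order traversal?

2

Post-order visits the left subtree, then the right subtree, then the node.
At 5: go left to 2.
  At 2: go left to 17.
    At 17: no left child.
    At 17: go right to 19.
      19 is a leaf — visit 19.
    Visit 17.
  At 2: go right to 34.
    At 34: no left child.
    At 34: go right to 33.
      At 33: no left child.
      At 33: go right to 20.
        20 is a leaf — visit 20.
      Visit 33.
    Visit 34.
  Visit 2.
At 5: go right to 9.
  At 9: go left to 35.
    At 35: go left to 24.
      At 24: no left child.
      At 24: go right to 18.
        At 18: no left child.
        At 18: go right to 1.
          1 is a leaf — visit 1.
        Visit 18.
      Visit 24.
    At 35: no right child.
    Visit 35.
  At 9: go right to 6.
    At 6: go left to 38.
      At 38: no left child.
      At 38: go right to 15.
        15 is a leaf — visit 15.
      Visit 38.
    At 6: go right to 32.
      32 is a leaf — visit 32.
    Visit 6.
  Visit 9.
Visit 5.
Full post-order sequence: 19, 17, 20, 33, 34, 2, 1, 18, 24, 35, 15, 38, 32, 6, 9, 5.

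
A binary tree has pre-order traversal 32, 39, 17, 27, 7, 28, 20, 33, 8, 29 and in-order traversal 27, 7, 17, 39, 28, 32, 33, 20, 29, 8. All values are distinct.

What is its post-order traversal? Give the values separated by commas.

7, 27, 17, 28, 39, 33, 29, 8, 20, 32

The first element of pre-order is the root; it splits in-order into left and right subtrees.
Root 32: left subtree has 5 nodes {27, 7, 17, 39, 28}, right has 4 {33, 20, 29, 8}.
  Root 39: left subtree has 3 nodes {27, 7, 17}, right has 1 {28}.
    Root 17: left subtree has 2 nodes {27, 7}, right has 0 { }.
      Root 27: left subtree has 0 nodes { }, right has 1 {7}.
  Root 20: left subtree has 1 node {33}, right has 2 {29, 8}.
    Root 8: left subtree has 1 node {29}, right has 0 { }.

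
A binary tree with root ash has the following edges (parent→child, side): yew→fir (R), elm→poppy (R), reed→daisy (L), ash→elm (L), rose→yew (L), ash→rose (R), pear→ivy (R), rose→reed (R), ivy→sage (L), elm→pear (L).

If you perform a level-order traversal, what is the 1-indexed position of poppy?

Level-order visits nodes level by level from the root, left to right within each level.
Level 0: ash
Level 1: elm, rose
Level 2: pear, poppy, yew, reed
Level 3: ivy, fir, daisy
Level 4: sage
Full level-order sequence: ash, elm, rose, pear, poppy, yew, reed, ivy, fir, daisy, sage.

5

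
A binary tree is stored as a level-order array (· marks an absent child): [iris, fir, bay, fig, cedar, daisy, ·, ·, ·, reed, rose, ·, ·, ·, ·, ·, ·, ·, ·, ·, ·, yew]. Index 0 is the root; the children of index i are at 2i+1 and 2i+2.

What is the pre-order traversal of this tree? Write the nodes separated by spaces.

iris fir fig cedar reed rose yew bay daisy

Pre-order visits the node, then its left subtree, then its right subtree.
Visit iris.
At iris: go left to fir.
  Visit fir.
  At fir: go left to fig.
    fig is a leaf — visit fig.
  At fir: go right to cedar.
    Visit cedar.
    At cedar: go left to reed.
      reed is a leaf — visit reed.
    At cedar: go right to rose.
      Visit rose.
      At rose: go left to yew.
        yew is a leaf — visit yew.
      At rose: no right child.
At iris: go right to bay.
  Visit bay.
  At bay: go left to daisy.
    daisy is a leaf — visit daisy.
  At bay: no right child.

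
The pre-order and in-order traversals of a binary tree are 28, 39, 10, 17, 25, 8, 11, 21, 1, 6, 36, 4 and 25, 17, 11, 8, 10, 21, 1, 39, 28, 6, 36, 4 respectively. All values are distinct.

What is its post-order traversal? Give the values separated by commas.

The first element of pre-order is the root; it splits in-order into left and right subtrees.
Root 28: left subtree has 8 nodes {25, 17, 11, 8, 10, 21, 1, 39}, right has 3 {6, 36, 4}.
  Root 39: left subtree has 7 nodes {25, 17, 11, 8, 10, 21, 1}, right has 0 { }.
    Root 10: left subtree has 4 nodes {25, 17, 11, 8}, right has 2 {21, 1}.
      Root 17: left subtree has 1 node {25}, right has 2 {11, 8}.
        Root 8: left subtree has 1 node {11}, right has 0 { }.
      Root 21: left subtree has 0 nodes { }, right has 1 {1}.
  Root 6: left subtree has 0 nodes { }, right has 2 {36, 4}.
    Root 36: left subtree has 0 nodes { }, right has 1 {4}.

25, 11, 8, 17, 1, 21, 10, 39, 4, 36, 6, 28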